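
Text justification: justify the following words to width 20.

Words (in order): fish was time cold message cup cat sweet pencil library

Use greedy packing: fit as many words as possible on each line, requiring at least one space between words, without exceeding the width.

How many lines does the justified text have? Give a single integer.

Line 1: ['fish', 'was', 'time', 'cold'] (min_width=18, slack=2)
Line 2: ['message', 'cup', 'cat'] (min_width=15, slack=5)
Line 3: ['sweet', 'pencil', 'library'] (min_width=20, slack=0)
Total lines: 3

Answer: 3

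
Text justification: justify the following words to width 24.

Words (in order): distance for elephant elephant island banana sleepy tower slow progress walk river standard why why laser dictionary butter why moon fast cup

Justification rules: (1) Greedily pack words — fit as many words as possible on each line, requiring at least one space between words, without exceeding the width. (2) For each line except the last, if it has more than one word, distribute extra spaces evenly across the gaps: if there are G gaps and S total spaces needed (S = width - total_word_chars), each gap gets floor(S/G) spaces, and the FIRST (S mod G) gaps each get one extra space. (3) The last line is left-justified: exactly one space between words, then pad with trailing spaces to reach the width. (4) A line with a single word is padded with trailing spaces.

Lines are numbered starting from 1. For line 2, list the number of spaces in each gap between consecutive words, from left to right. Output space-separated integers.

Line 1: ['distance', 'for', 'elephant'] (min_width=21, slack=3)
Line 2: ['elephant', 'island', 'banana'] (min_width=22, slack=2)
Line 3: ['sleepy', 'tower', 'slow'] (min_width=17, slack=7)
Line 4: ['progress', 'walk', 'river'] (min_width=19, slack=5)
Line 5: ['standard', 'why', 'why', 'laser'] (min_width=22, slack=2)
Line 6: ['dictionary', 'butter', 'why'] (min_width=21, slack=3)
Line 7: ['moon', 'fast', 'cup'] (min_width=13, slack=11)

Answer: 2 2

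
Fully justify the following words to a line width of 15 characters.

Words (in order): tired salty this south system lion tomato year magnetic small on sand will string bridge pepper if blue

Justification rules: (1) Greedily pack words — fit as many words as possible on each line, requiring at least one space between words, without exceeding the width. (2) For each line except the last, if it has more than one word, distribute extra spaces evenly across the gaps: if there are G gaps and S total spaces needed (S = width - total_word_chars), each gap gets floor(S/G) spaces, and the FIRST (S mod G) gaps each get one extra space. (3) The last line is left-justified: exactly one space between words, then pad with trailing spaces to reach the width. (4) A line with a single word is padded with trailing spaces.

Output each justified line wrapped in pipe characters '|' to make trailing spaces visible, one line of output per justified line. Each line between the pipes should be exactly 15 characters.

Answer: |tired     salty|
|this      south|
|system     lion|
|tomato     year|
|magnetic  small|
|on   sand  will|
|string   bridge|
|pepper if blue |

Derivation:
Line 1: ['tired', 'salty'] (min_width=11, slack=4)
Line 2: ['this', 'south'] (min_width=10, slack=5)
Line 3: ['system', 'lion'] (min_width=11, slack=4)
Line 4: ['tomato', 'year'] (min_width=11, slack=4)
Line 5: ['magnetic', 'small'] (min_width=14, slack=1)
Line 6: ['on', 'sand', 'will'] (min_width=12, slack=3)
Line 7: ['string', 'bridge'] (min_width=13, slack=2)
Line 8: ['pepper', 'if', 'blue'] (min_width=14, slack=1)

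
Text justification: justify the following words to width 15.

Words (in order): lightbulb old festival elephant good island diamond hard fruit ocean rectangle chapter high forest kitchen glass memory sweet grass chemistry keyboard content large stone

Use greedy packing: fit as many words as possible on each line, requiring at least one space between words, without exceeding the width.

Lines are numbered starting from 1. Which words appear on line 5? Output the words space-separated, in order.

Line 1: ['lightbulb', 'old'] (min_width=13, slack=2)
Line 2: ['festival'] (min_width=8, slack=7)
Line 3: ['elephant', 'good'] (min_width=13, slack=2)
Line 4: ['island', 'diamond'] (min_width=14, slack=1)
Line 5: ['hard', 'fruit'] (min_width=10, slack=5)
Line 6: ['ocean', 'rectangle'] (min_width=15, slack=0)
Line 7: ['chapter', 'high'] (min_width=12, slack=3)
Line 8: ['forest', 'kitchen'] (min_width=14, slack=1)
Line 9: ['glass', 'memory'] (min_width=12, slack=3)
Line 10: ['sweet', 'grass'] (min_width=11, slack=4)
Line 11: ['chemistry'] (min_width=9, slack=6)
Line 12: ['keyboard'] (min_width=8, slack=7)
Line 13: ['content', 'large'] (min_width=13, slack=2)
Line 14: ['stone'] (min_width=5, slack=10)

Answer: hard fruit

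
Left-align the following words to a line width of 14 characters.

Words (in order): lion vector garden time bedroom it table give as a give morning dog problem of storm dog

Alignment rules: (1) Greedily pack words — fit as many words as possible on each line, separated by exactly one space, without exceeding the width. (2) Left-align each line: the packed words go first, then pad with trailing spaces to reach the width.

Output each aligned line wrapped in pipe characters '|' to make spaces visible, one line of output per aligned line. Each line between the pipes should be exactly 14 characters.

Line 1: ['lion', 'vector'] (min_width=11, slack=3)
Line 2: ['garden', 'time'] (min_width=11, slack=3)
Line 3: ['bedroom', 'it'] (min_width=10, slack=4)
Line 4: ['table', 'give', 'as'] (min_width=13, slack=1)
Line 5: ['a', 'give', 'morning'] (min_width=14, slack=0)
Line 6: ['dog', 'problem', 'of'] (min_width=14, slack=0)
Line 7: ['storm', 'dog'] (min_width=9, slack=5)

Answer: |lion vector   |
|garden time   |
|bedroom it    |
|table give as |
|a give morning|
|dog problem of|
|storm dog     |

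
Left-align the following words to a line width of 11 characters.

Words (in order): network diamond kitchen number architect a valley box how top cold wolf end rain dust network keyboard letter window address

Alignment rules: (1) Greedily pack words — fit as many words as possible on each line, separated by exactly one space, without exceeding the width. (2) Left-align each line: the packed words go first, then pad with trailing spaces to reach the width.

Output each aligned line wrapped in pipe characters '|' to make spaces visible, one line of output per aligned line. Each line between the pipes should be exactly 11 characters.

Answer: |network    |
|diamond    |
|kitchen    |
|number     |
|architect a|
|valley box |
|how top    |
|cold wolf  |
|end rain   |
|dust       |
|network    |
|keyboard   |
|letter     |
|window     |
|address    |

Derivation:
Line 1: ['network'] (min_width=7, slack=4)
Line 2: ['diamond'] (min_width=7, slack=4)
Line 3: ['kitchen'] (min_width=7, slack=4)
Line 4: ['number'] (min_width=6, slack=5)
Line 5: ['architect', 'a'] (min_width=11, slack=0)
Line 6: ['valley', 'box'] (min_width=10, slack=1)
Line 7: ['how', 'top'] (min_width=7, slack=4)
Line 8: ['cold', 'wolf'] (min_width=9, slack=2)
Line 9: ['end', 'rain'] (min_width=8, slack=3)
Line 10: ['dust'] (min_width=4, slack=7)
Line 11: ['network'] (min_width=7, slack=4)
Line 12: ['keyboard'] (min_width=8, slack=3)
Line 13: ['letter'] (min_width=6, slack=5)
Line 14: ['window'] (min_width=6, slack=5)
Line 15: ['address'] (min_width=7, slack=4)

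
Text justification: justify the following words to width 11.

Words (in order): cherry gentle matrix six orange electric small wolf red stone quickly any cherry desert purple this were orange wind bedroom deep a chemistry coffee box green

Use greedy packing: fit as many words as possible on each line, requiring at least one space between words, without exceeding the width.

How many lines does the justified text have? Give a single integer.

Answer: 18

Derivation:
Line 1: ['cherry'] (min_width=6, slack=5)
Line 2: ['gentle'] (min_width=6, slack=5)
Line 3: ['matrix', 'six'] (min_width=10, slack=1)
Line 4: ['orange'] (min_width=6, slack=5)
Line 5: ['electric'] (min_width=8, slack=3)
Line 6: ['small', 'wolf'] (min_width=10, slack=1)
Line 7: ['red', 'stone'] (min_width=9, slack=2)
Line 8: ['quickly', 'any'] (min_width=11, slack=0)
Line 9: ['cherry'] (min_width=6, slack=5)
Line 10: ['desert'] (min_width=6, slack=5)
Line 11: ['purple', 'this'] (min_width=11, slack=0)
Line 12: ['were', 'orange'] (min_width=11, slack=0)
Line 13: ['wind'] (min_width=4, slack=7)
Line 14: ['bedroom'] (min_width=7, slack=4)
Line 15: ['deep', 'a'] (min_width=6, slack=5)
Line 16: ['chemistry'] (min_width=9, slack=2)
Line 17: ['coffee', 'box'] (min_width=10, slack=1)
Line 18: ['green'] (min_width=5, slack=6)
Total lines: 18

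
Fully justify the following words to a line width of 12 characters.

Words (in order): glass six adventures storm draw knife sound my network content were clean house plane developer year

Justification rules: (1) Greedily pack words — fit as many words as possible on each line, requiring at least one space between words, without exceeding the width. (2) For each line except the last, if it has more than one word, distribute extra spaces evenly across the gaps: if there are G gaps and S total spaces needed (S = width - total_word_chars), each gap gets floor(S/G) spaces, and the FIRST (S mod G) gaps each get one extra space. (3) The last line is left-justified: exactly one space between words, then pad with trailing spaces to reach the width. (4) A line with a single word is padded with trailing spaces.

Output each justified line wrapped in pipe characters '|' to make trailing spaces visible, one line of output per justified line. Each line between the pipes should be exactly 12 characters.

Answer: |glass    six|
|adventures  |
|storm   draw|
|knife  sound|
|my   network|
|content were|
|clean  house|
|plane       |
|developer   |
|year        |

Derivation:
Line 1: ['glass', 'six'] (min_width=9, slack=3)
Line 2: ['adventures'] (min_width=10, slack=2)
Line 3: ['storm', 'draw'] (min_width=10, slack=2)
Line 4: ['knife', 'sound'] (min_width=11, slack=1)
Line 5: ['my', 'network'] (min_width=10, slack=2)
Line 6: ['content', 'were'] (min_width=12, slack=0)
Line 7: ['clean', 'house'] (min_width=11, slack=1)
Line 8: ['plane'] (min_width=5, slack=7)
Line 9: ['developer'] (min_width=9, slack=3)
Line 10: ['year'] (min_width=4, slack=8)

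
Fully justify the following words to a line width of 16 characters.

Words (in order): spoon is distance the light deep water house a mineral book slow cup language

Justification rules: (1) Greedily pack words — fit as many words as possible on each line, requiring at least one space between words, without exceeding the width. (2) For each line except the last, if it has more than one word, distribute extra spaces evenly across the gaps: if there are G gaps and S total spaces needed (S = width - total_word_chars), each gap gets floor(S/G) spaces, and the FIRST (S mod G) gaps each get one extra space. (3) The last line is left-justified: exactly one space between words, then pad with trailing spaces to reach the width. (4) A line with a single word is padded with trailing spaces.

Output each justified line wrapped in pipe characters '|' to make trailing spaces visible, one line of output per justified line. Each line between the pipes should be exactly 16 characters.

Answer: |spoon         is|
|distance     the|
|light deep water|
|house  a mineral|
|book   slow  cup|
|language        |

Derivation:
Line 1: ['spoon', 'is'] (min_width=8, slack=8)
Line 2: ['distance', 'the'] (min_width=12, slack=4)
Line 3: ['light', 'deep', 'water'] (min_width=16, slack=0)
Line 4: ['house', 'a', 'mineral'] (min_width=15, slack=1)
Line 5: ['book', 'slow', 'cup'] (min_width=13, slack=3)
Line 6: ['language'] (min_width=8, slack=8)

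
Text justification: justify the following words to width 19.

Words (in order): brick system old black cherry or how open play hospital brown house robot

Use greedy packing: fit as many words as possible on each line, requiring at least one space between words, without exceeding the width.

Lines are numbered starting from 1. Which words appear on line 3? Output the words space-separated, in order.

Line 1: ['brick', 'system', 'old'] (min_width=16, slack=3)
Line 2: ['black', 'cherry', 'or', 'how'] (min_width=19, slack=0)
Line 3: ['open', 'play', 'hospital'] (min_width=18, slack=1)
Line 4: ['brown', 'house', 'robot'] (min_width=17, slack=2)

Answer: open play hospital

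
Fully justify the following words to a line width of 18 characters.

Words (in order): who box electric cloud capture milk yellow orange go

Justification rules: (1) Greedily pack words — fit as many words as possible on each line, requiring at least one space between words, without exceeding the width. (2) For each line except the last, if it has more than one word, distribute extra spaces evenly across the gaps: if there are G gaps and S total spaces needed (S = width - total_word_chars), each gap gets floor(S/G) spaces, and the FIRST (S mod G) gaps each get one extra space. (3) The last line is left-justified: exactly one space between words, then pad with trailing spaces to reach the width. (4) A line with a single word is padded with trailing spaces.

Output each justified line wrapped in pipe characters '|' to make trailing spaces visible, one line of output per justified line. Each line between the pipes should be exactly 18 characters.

Line 1: ['who', 'box', 'electric'] (min_width=16, slack=2)
Line 2: ['cloud', 'capture', 'milk'] (min_width=18, slack=0)
Line 3: ['yellow', 'orange', 'go'] (min_width=16, slack=2)

Answer: |who  box  electric|
|cloud capture milk|
|yellow orange go  |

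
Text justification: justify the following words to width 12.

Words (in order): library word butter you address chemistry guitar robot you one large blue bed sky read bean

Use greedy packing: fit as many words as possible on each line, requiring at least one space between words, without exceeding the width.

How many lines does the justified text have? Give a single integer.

Line 1: ['library', 'word'] (min_width=12, slack=0)
Line 2: ['butter', 'you'] (min_width=10, slack=2)
Line 3: ['address'] (min_width=7, slack=5)
Line 4: ['chemistry'] (min_width=9, slack=3)
Line 5: ['guitar', 'robot'] (min_width=12, slack=0)
Line 6: ['you', 'one'] (min_width=7, slack=5)
Line 7: ['large', 'blue'] (min_width=10, slack=2)
Line 8: ['bed', 'sky', 'read'] (min_width=12, slack=0)
Line 9: ['bean'] (min_width=4, slack=8)
Total lines: 9

Answer: 9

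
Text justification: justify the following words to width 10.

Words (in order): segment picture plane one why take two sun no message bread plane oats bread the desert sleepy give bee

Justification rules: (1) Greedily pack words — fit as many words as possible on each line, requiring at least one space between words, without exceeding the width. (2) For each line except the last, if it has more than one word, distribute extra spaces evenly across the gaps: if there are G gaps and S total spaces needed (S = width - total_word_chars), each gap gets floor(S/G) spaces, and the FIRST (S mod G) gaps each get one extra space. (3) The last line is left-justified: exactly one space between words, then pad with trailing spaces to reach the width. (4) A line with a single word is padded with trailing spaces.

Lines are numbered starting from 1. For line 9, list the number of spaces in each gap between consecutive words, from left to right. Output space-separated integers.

Line 1: ['segment'] (min_width=7, slack=3)
Line 2: ['picture'] (min_width=7, slack=3)
Line 3: ['plane', 'one'] (min_width=9, slack=1)
Line 4: ['why', 'take'] (min_width=8, slack=2)
Line 5: ['two', 'sun', 'no'] (min_width=10, slack=0)
Line 6: ['message'] (min_width=7, slack=3)
Line 7: ['bread'] (min_width=5, slack=5)
Line 8: ['plane', 'oats'] (min_width=10, slack=0)
Line 9: ['bread', 'the'] (min_width=9, slack=1)
Line 10: ['desert'] (min_width=6, slack=4)
Line 11: ['sleepy'] (min_width=6, slack=4)
Line 12: ['give', 'bee'] (min_width=8, slack=2)

Answer: 2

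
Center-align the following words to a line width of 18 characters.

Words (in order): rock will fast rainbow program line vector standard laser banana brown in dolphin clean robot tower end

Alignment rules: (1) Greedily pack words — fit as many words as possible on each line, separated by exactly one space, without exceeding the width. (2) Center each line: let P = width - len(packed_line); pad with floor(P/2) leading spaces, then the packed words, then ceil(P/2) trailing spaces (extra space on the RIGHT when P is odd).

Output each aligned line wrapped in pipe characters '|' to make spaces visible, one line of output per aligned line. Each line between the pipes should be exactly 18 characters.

Line 1: ['rock', 'will', 'fast'] (min_width=14, slack=4)
Line 2: ['rainbow', 'program'] (min_width=15, slack=3)
Line 3: ['line', 'vector'] (min_width=11, slack=7)
Line 4: ['standard', 'laser'] (min_width=14, slack=4)
Line 5: ['banana', 'brown', 'in'] (min_width=15, slack=3)
Line 6: ['dolphin', 'clean'] (min_width=13, slack=5)
Line 7: ['robot', 'tower', 'end'] (min_width=15, slack=3)

Answer: |  rock will fast  |
| rainbow program  |
|   line vector    |
|  standard laser  |
| banana brown in  |
|  dolphin clean   |
| robot tower end  |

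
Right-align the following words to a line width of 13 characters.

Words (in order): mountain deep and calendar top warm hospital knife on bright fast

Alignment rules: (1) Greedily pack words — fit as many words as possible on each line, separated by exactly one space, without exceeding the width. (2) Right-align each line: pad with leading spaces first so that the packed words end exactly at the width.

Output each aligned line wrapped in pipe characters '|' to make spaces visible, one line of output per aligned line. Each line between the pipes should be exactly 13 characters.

Answer: |mountain deep|
| and calendar|
|     top warm|
|     hospital|
|     knife on|
|  bright fast|

Derivation:
Line 1: ['mountain', 'deep'] (min_width=13, slack=0)
Line 2: ['and', 'calendar'] (min_width=12, slack=1)
Line 3: ['top', 'warm'] (min_width=8, slack=5)
Line 4: ['hospital'] (min_width=8, slack=5)
Line 5: ['knife', 'on'] (min_width=8, slack=5)
Line 6: ['bright', 'fast'] (min_width=11, slack=2)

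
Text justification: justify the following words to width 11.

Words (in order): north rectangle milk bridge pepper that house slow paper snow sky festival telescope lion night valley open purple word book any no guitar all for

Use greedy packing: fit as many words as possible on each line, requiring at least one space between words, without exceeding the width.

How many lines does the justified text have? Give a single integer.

Line 1: ['north'] (min_width=5, slack=6)
Line 2: ['rectangle'] (min_width=9, slack=2)
Line 3: ['milk', 'bridge'] (min_width=11, slack=0)
Line 4: ['pepper', 'that'] (min_width=11, slack=0)
Line 5: ['house', 'slow'] (min_width=10, slack=1)
Line 6: ['paper', 'snow'] (min_width=10, slack=1)
Line 7: ['sky'] (min_width=3, slack=8)
Line 8: ['festival'] (min_width=8, slack=3)
Line 9: ['telescope'] (min_width=9, slack=2)
Line 10: ['lion', 'night'] (min_width=10, slack=1)
Line 11: ['valley', 'open'] (min_width=11, slack=0)
Line 12: ['purple', 'word'] (min_width=11, slack=0)
Line 13: ['book', 'any', 'no'] (min_width=11, slack=0)
Line 14: ['guitar', 'all'] (min_width=10, slack=1)
Line 15: ['for'] (min_width=3, slack=8)
Total lines: 15

Answer: 15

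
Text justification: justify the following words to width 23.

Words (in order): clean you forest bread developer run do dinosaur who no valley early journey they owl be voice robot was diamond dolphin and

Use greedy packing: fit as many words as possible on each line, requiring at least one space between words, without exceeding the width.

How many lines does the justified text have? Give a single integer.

Answer: 6

Derivation:
Line 1: ['clean', 'you', 'forest', 'bread'] (min_width=22, slack=1)
Line 2: ['developer', 'run', 'do'] (min_width=16, slack=7)
Line 3: ['dinosaur', 'who', 'no', 'valley'] (min_width=22, slack=1)
Line 4: ['early', 'journey', 'they', 'owl'] (min_width=22, slack=1)
Line 5: ['be', 'voice', 'robot', 'was'] (min_width=18, slack=5)
Line 6: ['diamond', 'dolphin', 'and'] (min_width=19, slack=4)
Total lines: 6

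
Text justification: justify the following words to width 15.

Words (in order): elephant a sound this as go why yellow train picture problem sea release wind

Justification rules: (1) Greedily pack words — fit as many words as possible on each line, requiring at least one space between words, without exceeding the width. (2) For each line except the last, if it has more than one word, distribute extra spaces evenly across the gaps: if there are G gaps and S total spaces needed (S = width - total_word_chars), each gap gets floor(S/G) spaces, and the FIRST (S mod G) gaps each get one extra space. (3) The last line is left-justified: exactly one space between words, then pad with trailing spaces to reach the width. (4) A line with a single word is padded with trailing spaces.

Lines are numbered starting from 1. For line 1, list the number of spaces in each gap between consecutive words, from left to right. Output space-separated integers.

Line 1: ['elephant', 'a'] (min_width=10, slack=5)
Line 2: ['sound', 'this', 'as'] (min_width=13, slack=2)
Line 3: ['go', 'why', 'yellow'] (min_width=13, slack=2)
Line 4: ['train', 'picture'] (min_width=13, slack=2)
Line 5: ['problem', 'sea'] (min_width=11, slack=4)
Line 6: ['release', 'wind'] (min_width=12, slack=3)

Answer: 6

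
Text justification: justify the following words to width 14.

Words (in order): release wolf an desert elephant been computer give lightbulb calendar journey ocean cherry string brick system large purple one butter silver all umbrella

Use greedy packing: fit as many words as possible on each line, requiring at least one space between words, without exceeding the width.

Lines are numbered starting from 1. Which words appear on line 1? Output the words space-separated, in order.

Line 1: ['release', 'wolf'] (min_width=12, slack=2)
Line 2: ['an', 'desert'] (min_width=9, slack=5)
Line 3: ['elephant', 'been'] (min_width=13, slack=1)
Line 4: ['computer', 'give'] (min_width=13, slack=1)
Line 5: ['lightbulb'] (min_width=9, slack=5)
Line 6: ['calendar'] (min_width=8, slack=6)
Line 7: ['journey', 'ocean'] (min_width=13, slack=1)
Line 8: ['cherry', 'string'] (min_width=13, slack=1)
Line 9: ['brick', 'system'] (min_width=12, slack=2)
Line 10: ['large', 'purple'] (min_width=12, slack=2)
Line 11: ['one', 'butter'] (min_width=10, slack=4)
Line 12: ['silver', 'all'] (min_width=10, slack=4)
Line 13: ['umbrella'] (min_width=8, slack=6)

Answer: release wolf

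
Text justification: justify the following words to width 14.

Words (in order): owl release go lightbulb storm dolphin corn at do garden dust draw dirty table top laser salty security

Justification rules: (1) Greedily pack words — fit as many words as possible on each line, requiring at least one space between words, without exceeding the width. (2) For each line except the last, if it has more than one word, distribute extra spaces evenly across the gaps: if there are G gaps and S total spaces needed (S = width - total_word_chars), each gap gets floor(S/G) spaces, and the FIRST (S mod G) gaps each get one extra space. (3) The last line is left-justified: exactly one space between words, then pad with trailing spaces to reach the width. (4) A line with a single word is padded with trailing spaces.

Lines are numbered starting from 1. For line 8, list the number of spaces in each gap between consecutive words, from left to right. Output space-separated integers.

Answer: 4

Derivation:
Line 1: ['owl', 'release', 'go'] (min_width=14, slack=0)
Line 2: ['lightbulb'] (min_width=9, slack=5)
Line 3: ['storm', 'dolphin'] (min_width=13, slack=1)
Line 4: ['corn', 'at', 'do'] (min_width=10, slack=4)
Line 5: ['garden', 'dust'] (min_width=11, slack=3)
Line 6: ['draw', 'dirty'] (min_width=10, slack=4)
Line 7: ['table', 'top'] (min_width=9, slack=5)
Line 8: ['laser', 'salty'] (min_width=11, slack=3)
Line 9: ['security'] (min_width=8, slack=6)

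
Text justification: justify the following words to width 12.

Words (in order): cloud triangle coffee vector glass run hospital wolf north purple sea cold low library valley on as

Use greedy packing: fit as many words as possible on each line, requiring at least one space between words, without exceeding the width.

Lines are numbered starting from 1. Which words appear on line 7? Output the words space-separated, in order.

Answer: purple sea

Derivation:
Line 1: ['cloud'] (min_width=5, slack=7)
Line 2: ['triangle'] (min_width=8, slack=4)
Line 3: ['coffee'] (min_width=6, slack=6)
Line 4: ['vector', 'glass'] (min_width=12, slack=0)
Line 5: ['run', 'hospital'] (min_width=12, slack=0)
Line 6: ['wolf', 'north'] (min_width=10, slack=2)
Line 7: ['purple', 'sea'] (min_width=10, slack=2)
Line 8: ['cold', 'low'] (min_width=8, slack=4)
Line 9: ['library'] (min_width=7, slack=5)
Line 10: ['valley', 'on', 'as'] (min_width=12, slack=0)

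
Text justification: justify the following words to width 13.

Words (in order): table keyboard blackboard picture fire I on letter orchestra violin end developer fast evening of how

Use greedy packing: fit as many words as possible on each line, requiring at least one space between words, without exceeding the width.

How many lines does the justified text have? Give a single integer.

Answer: 10

Derivation:
Line 1: ['table'] (min_width=5, slack=8)
Line 2: ['keyboard'] (min_width=8, slack=5)
Line 3: ['blackboard'] (min_width=10, slack=3)
Line 4: ['picture', 'fire'] (min_width=12, slack=1)
Line 5: ['I', 'on', 'letter'] (min_width=11, slack=2)
Line 6: ['orchestra'] (min_width=9, slack=4)
Line 7: ['violin', 'end'] (min_width=10, slack=3)
Line 8: ['developer'] (min_width=9, slack=4)
Line 9: ['fast', 'evening'] (min_width=12, slack=1)
Line 10: ['of', 'how'] (min_width=6, slack=7)
Total lines: 10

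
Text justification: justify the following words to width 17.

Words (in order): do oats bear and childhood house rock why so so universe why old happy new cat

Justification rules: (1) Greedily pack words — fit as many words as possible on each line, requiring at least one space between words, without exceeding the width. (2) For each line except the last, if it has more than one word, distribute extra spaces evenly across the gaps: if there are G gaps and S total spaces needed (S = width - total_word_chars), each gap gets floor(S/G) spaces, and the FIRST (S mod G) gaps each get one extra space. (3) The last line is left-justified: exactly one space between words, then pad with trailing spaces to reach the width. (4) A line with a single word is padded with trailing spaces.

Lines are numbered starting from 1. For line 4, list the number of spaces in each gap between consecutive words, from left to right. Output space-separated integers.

Line 1: ['do', 'oats', 'bear', 'and'] (min_width=16, slack=1)
Line 2: ['childhood', 'house'] (min_width=15, slack=2)
Line 3: ['rock', 'why', 'so', 'so'] (min_width=14, slack=3)
Line 4: ['universe', 'why', 'old'] (min_width=16, slack=1)
Line 5: ['happy', 'new', 'cat'] (min_width=13, slack=4)

Answer: 2 1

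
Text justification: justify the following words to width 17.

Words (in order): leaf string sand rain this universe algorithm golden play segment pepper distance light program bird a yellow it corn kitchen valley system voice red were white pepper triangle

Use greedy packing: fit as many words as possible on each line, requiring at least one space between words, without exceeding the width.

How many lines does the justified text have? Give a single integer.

Answer: 13

Derivation:
Line 1: ['leaf', 'string', 'sand'] (min_width=16, slack=1)
Line 2: ['rain', 'this'] (min_width=9, slack=8)
Line 3: ['universe'] (min_width=8, slack=9)
Line 4: ['algorithm', 'golden'] (min_width=16, slack=1)
Line 5: ['play', 'segment'] (min_width=12, slack=5)
Line 6: ['pepper', 'distance'] (min_width=15, slack=2)
Line 7: ['light', 'program'] (min_width=13, slack=4)
Line 8: ['bird', 'a', 'yellow', 'it'] (min_width=16, slack=1)
Line 9: ['corn', 'kitchen'] (min_width=12, slack=5)
Line 10: ['valley', 'system'] (min_width=13, slack=4)
Line 11: ['voice', 'red', 'were'] (min_width=14, slack=3)
Line 12: ['white', 'pepper'] (min_width=12, slack=5)
Line 13: ['triangle'] (min_width=8, slack=9)
Total lines: 13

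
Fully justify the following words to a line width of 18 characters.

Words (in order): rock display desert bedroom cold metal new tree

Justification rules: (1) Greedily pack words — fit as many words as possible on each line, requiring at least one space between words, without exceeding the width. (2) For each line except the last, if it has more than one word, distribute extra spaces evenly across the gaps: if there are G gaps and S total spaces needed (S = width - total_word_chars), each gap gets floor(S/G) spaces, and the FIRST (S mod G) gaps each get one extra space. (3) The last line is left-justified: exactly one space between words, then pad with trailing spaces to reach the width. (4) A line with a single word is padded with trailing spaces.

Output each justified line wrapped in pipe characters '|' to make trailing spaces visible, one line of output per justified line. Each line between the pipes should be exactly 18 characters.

Line 1: ['rock', 'display'] (min_width=12, slack=6)
Line 2: ['desert', 'bedroom'] (min_width=14, slack=4)
Line 3: ['cold', 'metal', 'new'] (min_width=14, slack=4)
Line 4: ['tree'] (min_width=4, slack=14)

Answer: |rock       display|
|desert     bedroom|
|cold   metal   new|
|tree              |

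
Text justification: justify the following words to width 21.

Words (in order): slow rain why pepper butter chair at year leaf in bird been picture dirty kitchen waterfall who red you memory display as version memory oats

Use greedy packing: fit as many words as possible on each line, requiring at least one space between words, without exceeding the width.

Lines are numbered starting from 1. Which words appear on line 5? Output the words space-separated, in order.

Line 1: ['slow', 'rain', 'why', 'pepper'] (min_width=20, slack=1)
Line 2: ['butter', 'chair', 'at', 'year'] (min_width=20, slack=1)
Line 3: ['leaf', 'in', 'bird', 'been'] (min_width=17, slack=4)
Line 4: ['picture', 'dirty', 'kitchen'] (min_width=21, slack=0)
Line 5: ['waterfall', 'who', 'red', 'you'] (min_width=21, slack=0)
Line 6: ['memory', 'display', 'as'] (min_width=17, slack=4)
Line 7: ['version', 'memory', 'oats'] (min_width=19, slack=2)

Answer: waterfall who red you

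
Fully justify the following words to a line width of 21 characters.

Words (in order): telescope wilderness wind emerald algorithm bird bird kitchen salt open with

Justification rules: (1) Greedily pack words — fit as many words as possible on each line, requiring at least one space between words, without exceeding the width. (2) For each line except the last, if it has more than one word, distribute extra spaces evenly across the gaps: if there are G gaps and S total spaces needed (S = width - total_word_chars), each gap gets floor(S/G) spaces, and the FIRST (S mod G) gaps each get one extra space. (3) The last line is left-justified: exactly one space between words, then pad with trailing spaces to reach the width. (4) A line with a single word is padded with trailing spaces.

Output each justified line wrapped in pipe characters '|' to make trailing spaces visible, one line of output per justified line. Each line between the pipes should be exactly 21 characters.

Answer: |telescope  wilderness|
|wind          emerald|
|algorithm  bird  bird|
|kitchen   salt   open|
|with                 |

Derivation:
Line 1: ['telescope', 'wilderness'] (min_width=20, slack=1)
Line 2: ['wind', 'emerald'] (min_width=12, slack=9)
Line 3: ['algorithm', 'bird', 'bird'] (min_width=19, slack=2)
Line 4: ['kitchen', 'salt', 'open'] (min_width=17, slack=4)
Line 5: ['with'] (min_width=4, slack=17)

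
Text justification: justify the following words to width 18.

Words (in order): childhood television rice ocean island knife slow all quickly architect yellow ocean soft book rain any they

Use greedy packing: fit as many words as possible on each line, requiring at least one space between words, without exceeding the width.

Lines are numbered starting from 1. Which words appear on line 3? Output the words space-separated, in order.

Answer: ocean island knife

Derivation:
Line 1: ['childhood'] (min_width=9, slack=9)
Line 2: ['television', 'rice'] (min_width=15, slack=3)
Line 3: ['ocean', 'island', 'knife'] (min_width=18, slack=0)
Line 4: ['slow', 'all', 'quickly'] (min_width=16, slack=2)
Line 5: ['architect', 'yellow'] (min_width=16, slack=2)
Line 6: ['ocean', 'soft', 'book'] (min_width=15, slack=3)
Line 7: ['rain', 'any', 'they'] (min_width=13, slack=5)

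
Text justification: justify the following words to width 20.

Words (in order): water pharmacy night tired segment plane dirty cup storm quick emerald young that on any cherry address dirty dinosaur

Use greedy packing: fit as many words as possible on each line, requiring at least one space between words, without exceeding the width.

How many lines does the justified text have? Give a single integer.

Answer: 7

Derivation:
Line 1: ['water', 'pharmacy', 'night'] (min_width=20, slack=0)
Line 2: ['tired', 'segment', 'plane'] (min_width=19, slack=1)
Line 3: ['dirty', 'cup', 'storm'] (min_width=15, slack=5)
Line 4: ['quick', 'emerald', 'young'] (min_width=19, slack=1)
Line 5: ['that', 'on', 'any', 'cherry'] (min_width=18, slack=2)
Line 6: ['address', 'dirty'] (min_width=13, slack=7)
Line 7: ['dinosaur'] (min_width=8, slack=12)
Total lines: 7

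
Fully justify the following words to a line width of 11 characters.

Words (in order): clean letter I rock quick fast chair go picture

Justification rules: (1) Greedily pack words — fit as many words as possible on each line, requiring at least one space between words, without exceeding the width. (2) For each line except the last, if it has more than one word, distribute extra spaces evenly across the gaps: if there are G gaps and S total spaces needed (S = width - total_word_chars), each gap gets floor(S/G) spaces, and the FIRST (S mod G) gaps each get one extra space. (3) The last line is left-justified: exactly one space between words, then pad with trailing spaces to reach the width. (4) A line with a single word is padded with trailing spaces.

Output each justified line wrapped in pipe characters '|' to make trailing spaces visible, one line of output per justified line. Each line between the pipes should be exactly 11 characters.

Line 1: ['clean'] (min_width=5, slack=6)
Line 2: ['letter', 'I'] (min_width=8, slack=3)
Line 3: ['rock', 'quick'] (min_width=10, slack=1)
Line 4: ['fast', 'chair'] (min_width=10, slack=1)
Line 5: ['go', 'picture'] (min_width=10, slack=1)

Answer: |clean      |
|letter    I|
|rock  quick|
|fast  chair|
|go picture |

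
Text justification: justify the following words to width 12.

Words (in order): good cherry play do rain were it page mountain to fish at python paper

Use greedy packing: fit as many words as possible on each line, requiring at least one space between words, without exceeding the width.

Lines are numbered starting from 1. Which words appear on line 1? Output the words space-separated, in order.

Answer: good cherry

Derivation:
Line 1: ['good', 'cherry'] (min_width=11, slack=1)
Line 2: ['play', 'do', 'rain'] (min_width=12, slack=0)
Line 3: ['were', 'it', 'page'] (min_width=12, slack=0)
Line 4: ['mountain', 'to'] (min_width=11, slack=1)
Line 5: ['fish', 'at'] (min_width=7, slack=5)
Line 6: ['python', 'paper'] (min_width=12, slack=0)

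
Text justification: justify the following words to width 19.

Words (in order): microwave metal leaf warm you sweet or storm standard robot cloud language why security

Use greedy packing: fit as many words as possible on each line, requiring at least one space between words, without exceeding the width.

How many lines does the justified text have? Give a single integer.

Line 1: ['microwave', 'metal'] (min_width=15, slack=4)
Line 2: ['leaf', 'warm', 'you', 'sweet'] (min_width=19, slack=0)
Line 3: ['or', 'storm', 'standard'] (min_width=17, slack=2)
Line 4: ['robot', 'cloud'] (min_width=11, slack=8)
Line 5: ['language', 'why'] (min_width=12, slack=7)
Line 6: ['security'] (min_width=8, slack=11)
Total lines: 6

Answer: 6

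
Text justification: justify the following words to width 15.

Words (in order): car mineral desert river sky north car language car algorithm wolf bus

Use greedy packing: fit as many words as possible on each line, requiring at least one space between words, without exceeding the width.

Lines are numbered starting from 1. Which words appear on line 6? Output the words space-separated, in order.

Answer: bus

Derivation:
Line 1: ['car', 'mineral'] (min_width=11, slack=4)
Line 2: ['desert', 'river'] (min_width=12, slack=3)
Line 3: ['sky', 'north', 'car'] (min_width=13, slack=2)
Line 4: ['language', 'car'] (min_width=12, slack=3)
Line 5: ['algorithm', 'wolf'] (min_width=14, slack=1)
Line 6: ['bus'] (min_width=3, slack=12)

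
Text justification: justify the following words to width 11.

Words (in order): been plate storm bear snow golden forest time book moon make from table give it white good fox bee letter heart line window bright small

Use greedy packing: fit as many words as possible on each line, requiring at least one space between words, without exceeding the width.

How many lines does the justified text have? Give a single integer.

Line 1: ['been', 'plate'] (min_width=10, slack=1)
Line 2: ['storm', 'bear'] (min_width=10, slack=1)
Line 3: ['snow', 'golden'] (min_width=11, slack=0)
Line 4: ['forest', 'time'] (min_width=11, slack=0)
Line 5: ['book', 'moon'] (min_width=9, slack=2)
Line 6: ['make', 'from'] (min_width=9, slack=2)
Line 7: ['table', 'give'] (min_width=10, slack=1)
Line 8: ['it', 'white'] (min_width=8, slack=3)
Line 9: ['good', 'fox'] (min_width=8, slack=3)
Line 10: ['bee', 'letter'] (min_width=10, slack=1)
Line 11: ['heart', 'line'] (min_width=10, slack=1)
Line 12: ['window'] (min_width=6, slack=5)
Line 13: ['bright'] (min_width=6, slack=5)
Line 14: ['small'] (min_width=5, slack=6)
Total lines: 14

Answer: 14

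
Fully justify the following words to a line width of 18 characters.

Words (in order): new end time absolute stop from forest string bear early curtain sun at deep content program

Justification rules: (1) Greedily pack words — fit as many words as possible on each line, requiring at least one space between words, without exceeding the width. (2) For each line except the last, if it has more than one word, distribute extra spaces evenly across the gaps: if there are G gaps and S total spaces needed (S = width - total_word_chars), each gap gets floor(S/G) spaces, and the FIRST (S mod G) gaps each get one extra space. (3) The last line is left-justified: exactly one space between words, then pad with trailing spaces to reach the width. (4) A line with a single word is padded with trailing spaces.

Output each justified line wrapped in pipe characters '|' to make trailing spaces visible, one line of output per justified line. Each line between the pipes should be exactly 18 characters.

Line 1: ['new', 'end', 'time'] (min_width=12, slack=6)
Line 2: ['absolute', 'stop', 'from'] (min_width=18, slack=0)
Line 3: ['forest', 'string', 'bear'] (min_width=18, slack=0)
Line 4: ['early', 'curtain', 'sun'] (min_width=17, slack=1)
Line 5: ['at', 'deep', 'content'] (min_width=15, slack=3)
Line 6: ['program'] (min_width=7, slack=11)

Answer: |new    end    time|
|absolute stop from|
|forest string bear|
|early  curtain sun|
|at   deep  content|
|program           |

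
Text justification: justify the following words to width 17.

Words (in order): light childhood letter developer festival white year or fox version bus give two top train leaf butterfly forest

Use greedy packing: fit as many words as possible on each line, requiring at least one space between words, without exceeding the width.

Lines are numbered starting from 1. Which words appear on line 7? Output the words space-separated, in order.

Line 1: ['light', 'childhood'] (min_width=15, slack=2)
Line 2: ['letter', 'developer'] (min_width=16, slack=1)
Line 3: ['festival', 'white'] (min_width=14, slack=3)
Line 4: ['year', 'or', 'fox'] (min_width=11, slack=6)
Line 5: ['version', 'bus', 'give'] (min_width=16, slack=1)
Line 6: ['two', 'top', 'train'] (min_width=13, slack=4)
Line 7: ['leaf', 'butterfly'] (min_width=14, slack=3)
Line 8: ['forest'] (min_width=6, slack=11)

Answer: leaf butterfly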